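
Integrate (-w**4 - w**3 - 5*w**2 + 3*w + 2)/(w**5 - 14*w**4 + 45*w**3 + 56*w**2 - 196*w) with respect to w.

Factor the denominator: w*(w - 7)**2*(w - 2)*(w + 2).
Partial-fraction decomposition: -4/(81*(w + 2)) - 9/(50*(w - 2)) - 75452/(99225*(w - 7)) - 2966/(315*(w - 7)**2) - 1/(98*w).
Integrate each term; A/(w−a) gives A·log|w−a|; A/(w−a)² gives −A/(w−a).

-log(w)/98 - 75452*log(w - 7)/99225 - 9*log(w - 2)/50 - 4*log(w + 2)/81 + 2966/(315*w - 2205) + C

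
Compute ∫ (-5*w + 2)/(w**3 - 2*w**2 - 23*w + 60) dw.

-2*log(w - 4) + 13*log(w - 3)/8 + 3*log(w + 5)/8 + C

Factor the denominator: (w - 4)*(w - 3)*(w + 5).
Partial-fraction decomposition: 3/(8*(w + 5)) + 13/(8*(w - 3)) - 2/(w - 4).
Integrate each term: A/(w−a) contributes A·log|w−a|.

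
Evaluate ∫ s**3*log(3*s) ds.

Use integration by parts with u = log(3*s), dv = s**3 ds.
Then du = 1/s ds and v = s**4/4.

s**4*(log(s) + log(3))/4 - s**4/16 + C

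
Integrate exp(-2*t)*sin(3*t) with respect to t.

-2*exp(-2*t)*sin(3*t)/13 - 3*exp(-2*t)*cos(3*t)/13 + C

Let I denote the integral. Integrate by parts with u = sin(3*t), dv = exp(-2*t) dt, so v = -exp(-2*t)/2: I = -exp(-2*t)*sin(3*t)/2 + (3/2)·∫ exp(-2*t)*cos(3*t) dt.
Apply parts again with u = cos(3*t), dv = exp(-2*t) dt: ∫ exp(-2*t)*cos(3*t) dt = -exp(-2*t)*cos(3*t)/2 − (3/2)·I. Substituting back brings back I: I = -exp(-2*t)*sin(3*t)/2 - 3*exp(-2*t)*cos(3*t)/4 − (9/4)·I.
Solving for I: (1 + 9/4)·I equals the remaining terms, so I = (4/13)·(-exp(-2*t)*sin(3*t)/2 - 3*exp(-2*t)*cos(3*t)/4).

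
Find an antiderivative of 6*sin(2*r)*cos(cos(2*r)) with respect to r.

Let u = cos(2*r), so du = (-2*sin(2*r)) dr.
Rewriting, the integral becomes -3·∫ cos(u) du = -3·sin(u).
Substituting back, u = cos(2*r).

-3*sin(cos(2*r)) + C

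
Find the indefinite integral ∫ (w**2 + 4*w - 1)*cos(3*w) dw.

w**2*sin(3*w)/3 + 4*w*sin(3*w)/3 + 2*w*cos(3*w)/9 - 11*sin(3*w)/27 + 4*cos(3*w)/9 + C

Use integration by parts with u = w**2 + 4*w - 1, dv = cos(3*w) dw, so v = sin(3*w)/3.
Apply parts 2 times (tabular method): alternate signs, differentiate u down to 0, integrate dv up.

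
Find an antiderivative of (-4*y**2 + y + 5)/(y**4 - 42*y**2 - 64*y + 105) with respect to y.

Factor the denominator: (y - 7)*(y - 1)*(y + 3)*(y + 5).
Partial-fraction decomposition: 25/(36*(y + 5)) - 17/(40*(y + 3)) - 1/(72*(y - 1)) - 23/(90*(y - 7)).
Integrate each term: A/(y−a) contributes A·log|y−a|.

-23*log(y - 7)/90 - log(y - 1)/72 - 17*log(y + 3)/40 + 25*log(y + 5)/36 + C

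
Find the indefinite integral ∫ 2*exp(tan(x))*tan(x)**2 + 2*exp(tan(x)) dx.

Let u = tan(x), so du = (tan(x)**2 + 1) dx.
Rewriting, the integral becomes 2·∫ e^u du = 2·e^u.
Substituting back, u = tan(x).

2*exp(tan(x)) + C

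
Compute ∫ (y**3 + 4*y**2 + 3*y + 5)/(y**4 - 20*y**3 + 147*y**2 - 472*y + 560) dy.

Factor the denominator: (y - 7)*(y - 5)*(y - 4)**2.
Partial-fraction decomposition: 829/(9*(y - 4)) + 145/(3*(y - 4)**2) - 245/(2*(y - 5)) + 565/(18*(y - 7)).
Integrate each term; A/(y−a) gives A·log|y−a|; A/(y−a)² gives −A/(y−a).

565*log(y - 7)/18 - 245*log(y - 5)/2 + 829*log(y - 4)/9 - 145/(3*y - 12) + C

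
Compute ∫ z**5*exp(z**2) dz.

Let u = z², du = 2z dz; rewrite as (1/2)∫ u^2·exp(1u) du.
Now integrate by parts 2 times.

(z**4 - 2*z**2 + 2)*exp(z**2)/2 + C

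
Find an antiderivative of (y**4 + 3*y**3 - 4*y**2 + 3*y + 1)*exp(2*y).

(4*y**4 + 4*y**3 - 22*y**2 + 34*y - 13)*exp(2*y)/8 + C

Use integration by parts with u = y**4 + 3*y**3 - 4*y**2 + 3*y + 1, dv = exp(2*y) dy, so v = exp(2*y)/2.
Apply parts 4 times (tabular method): alternate signs, differentiate u down to 0, integrate dv up.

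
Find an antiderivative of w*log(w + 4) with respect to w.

w**2*log(w + 4)/2 - w**2/4 + 2*w - 8*log(w + 4) + C

Use integration by parts with u = log(w + 4), dv = w dw.
Then du = 1/(w + 4) dw and v = w**2/2.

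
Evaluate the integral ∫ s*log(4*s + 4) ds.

Use integration by parts with u = log(4*s + 4), dv = s ds.
Then du = 4/(4*s + 4) ds and v = s**2/2.

s**2*log(4*s + 4)/2 - s**2/4 + s/2 - log(s + 1)/2 + C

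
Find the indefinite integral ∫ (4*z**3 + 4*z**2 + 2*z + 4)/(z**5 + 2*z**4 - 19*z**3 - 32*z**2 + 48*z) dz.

log(z)/12 + 83*log(z - 4)/168 - 7*log(z - 1)/30 + 37*log(z + 3)/42 - 49*log(z + 4)/40 + C

Factor the denominator: z*(z - 4)*(z - 1)*(z + 3)*(z + 4).
Partial-fraction decomposition: -49/(40*(z + 4)) + 37/(42*(z + 3)) - 7/(30*(z - 1)) + 83/(168*(z - 4)) + 1/(12*z).
Integrate each term: A/(z−a) contributes A·log|z−a|.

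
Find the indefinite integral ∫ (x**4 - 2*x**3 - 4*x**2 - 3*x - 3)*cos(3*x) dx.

Use integration by parts with u = x**4 - 2*x**3 - 4*x**2 - 3*x - 3, dv = cos(3*x) dx, so v = sin(3*x)/3.
Apply parts 4 times (tabular method): alternate signs, differentiate u down to 0, integrate dv up.

x**4*sin(3*x)/3 - 2*x**3*sin(3*x)/3 + 4*x**3*cos(3*x)/9 - 16*x**2*sin(3*x)/9 - 2*x**2*cos(3*x)/3 - 5*x*sin(3*x)/9 - 32*x*cos(3*x)/27 - 49*sin(3*x)/81 - 5*cos(3*x)/27 + C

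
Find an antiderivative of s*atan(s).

s**2*atan(s)/2 - s/2 + atan(s)/2 + C

Use integration by parts with u = arctan(s), dv = s ds.
Then du = 1/(s**2 + 1) ds.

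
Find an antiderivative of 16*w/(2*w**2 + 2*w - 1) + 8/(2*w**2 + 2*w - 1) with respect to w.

Let u = 2*w**2 + 2*w - 1, so du = (4*w + 2) dw.
Rewriting, the integral becomes 4·∫ 1/u du = 4·log(u).
Substituting back, u = 2*w**2 + 2*w - 1.

4*log(2*w**2 + 2*w - 1) + C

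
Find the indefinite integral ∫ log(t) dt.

t*log(t) - t + C

Use integration by parts with u = log(t), dv = dt.
Then du = 1/t dt and v = t.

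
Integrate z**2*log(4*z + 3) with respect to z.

Use integration by parts with u = log(4*z + 3), dv = z**2 dz.
Then du = 4/(4*z + 3) dz and v = z**3/3.

z**3*log(4*z + 3)/3 - z**3/9 + z**2/8 - 3*z/16 + 9*log(4*z + 3)/64 + C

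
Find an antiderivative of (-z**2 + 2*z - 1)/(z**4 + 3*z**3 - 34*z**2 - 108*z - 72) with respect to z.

-25*log(z - 6)/672 + 4*log(z + 1)/35 - 9*log(z + 2)/32 + 49*log(z + 6)/240 + C

Factor the denominator: (z - 6)*(z + 1)*(z + 2)*(z + 6).
Partial-fraction decomposition: 49/(240*(z + 6)) - 9/(32*(z + 2)) + 4/(35*(z + 1)) - 25/(672*(z - 6)).
Integrate each term: A/(z−a) contributes A·log|z−a|.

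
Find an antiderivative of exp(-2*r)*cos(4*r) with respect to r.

Let I denote the integral. Integrate by parts with u = cos(4*r), dv = exp(-2*r) dr, so v = -exp(-2*r)/2: I = -exp(-2*r)*cos(4*r)/2 − 2·∫ exp(-2*r)*sin(4*r) dr.
Apply parts again with u = sin(4*r), dv = exp(-2*r) dr: ∫ exp(-2*r)*sin(4*r) dr = -exp(-2*r)*sin(4*r)/2 + 2·I. Substituting back brings back I: I = exp(-2*r)*sin(4*r) - exp(-2*r)*cos(4*r)/2 − 4·I.
Solving for I: (1 + 4)·I equals the remaining terms, so I = (1/5)·(exp(-2*r)*sin(4*r) - exp(-2*r)*cos(4*r)/2).

exp(-2*r)*sin(4*r)/5 - exp(-2*r)*cos(4*r)/10 + C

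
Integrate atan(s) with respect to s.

s*atan(s) - log(s**2 + 1)/2 + C

Use integration by parts with u = arctan(s), dv = ds.
Then du = 1/(s**2 + 1) ds.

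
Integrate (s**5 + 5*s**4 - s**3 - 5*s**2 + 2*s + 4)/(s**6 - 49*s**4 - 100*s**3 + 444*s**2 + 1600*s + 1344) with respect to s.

523*log(s - 7)/495 - 181*log(s - 4)/504 - 19*log(s + 2)/18 + 71*log(s + 3)/35 - 59*log(s + 4)/88 - 1/(3*s + 6) + C

Factor the denominator: (s - 7)*(s - 4)*(s + 2)**2*(s + 3)*(s + 4).
Partial-fraction decomposition: -59/(88*(s + 4)) + 71/(35*(s + 3)) - 19/(18*(s + 2)) + 1/(3*(s + 2)**2) - 181/(504*(s - 4)) + 523/(495*(s - 7)).
Integrate each term; A/(s−a) gives A·log|s−a|; A/(s−a)² gives −A/(s−a).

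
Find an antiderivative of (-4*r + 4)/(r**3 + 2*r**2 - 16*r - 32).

Factor the denominator: (r - 4)*(r + 2)*(r + 4).
Partial-fraction decomposition: 5/(4*(r + 4)) - 1/(r + 2) - 1/(4*(r - 4)).
Integrate each term: A/(r−a) contributes A·log|r−a|.

-log(r - 4)/4 - log(r + 2) + 5*log(r + 4)/4 + C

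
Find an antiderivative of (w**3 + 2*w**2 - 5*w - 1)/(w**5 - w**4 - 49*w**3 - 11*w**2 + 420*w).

Factor the denominator: w*(w - 7)*(w - 3)*(w + 4)*(w + 5).
Partial-fraction decomposition: -17/(160*(w + 5)) + 13/(308*(w + 4)) - 29/(672*(w - 3)) + 135/(1232*(w - 7)) - 1/(420*w).
Integrate each term: A/(w−a) contributes A·log|w−a|.

-log(w)/420 + 135*log(w - 7)/1232 - 29*log(w - 3)/672 + 13*log(w + 4)/308 - 17*log(w + 5)/160 + C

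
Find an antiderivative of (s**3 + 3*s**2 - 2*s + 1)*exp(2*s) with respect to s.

(4*s**3 + 6*s**2 - 14*s + 11)*exp(2*s)/8 + C

Use integration by parts with u = s**3 + 3*s**2 - 2*s + 1, dv = exp(2*s) ds, so v = exp(2*s)/2.
Apply parts 3 times (tabular method): alternate signs, differentiate u down to 0, integrate dv up.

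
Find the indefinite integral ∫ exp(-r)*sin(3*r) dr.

Let I denote the integral. Integrate by parts with u = sin(3*r), dv = exp(-r) dr, so v = -exp(-r): I = -exp(-r)*sin(3*r) + 3·∫ exp(-r)*cos(3*r) dr.
Apply parts again with u = cos(3*r), dv = exp(-r) dr: ∫ exp(-r)*cos(3*r) dr = -exp(-r)*cos(3*r) − 3·I. Substituting back brings back I: I = -exp(-r)*sin(3*r) - 3*exp(-r)*cos(3*r) − 9·I.
Solving for I: (1 + 9)·I equals the remaining terms, so I = (1/10)·(-exp(-r)*sin(3*r) - 3*exp(-r)*cos(3*r)).

-exp(-r)*sin(3*r)/10 - 3*exp(-r)*cos(3*r)/10 + C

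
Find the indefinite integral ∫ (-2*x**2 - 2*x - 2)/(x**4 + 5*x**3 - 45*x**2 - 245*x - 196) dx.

Factor the denominator: (x - 7)*(x + 1)*(x + 4)*(x + 7).
Partial-fraction decomposition: 43/(126*(x + 7)) - 26/(99*(x + 4)) + 1/(72*(x + 1)) - 57/(616*(x - 7)).
Integrate each term: A/(x−a) contributes A·log|x−a|.

-57*log(x - 7)/616 + log(x + 1)/72 - 26*log(x + 4)/99 + 43*log(x + 7)/126 + C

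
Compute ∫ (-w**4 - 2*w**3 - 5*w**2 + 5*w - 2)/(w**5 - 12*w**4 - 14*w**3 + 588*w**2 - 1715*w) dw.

2*log(w)/1715 + 2189*log(w - 7)/686 - 977*log(w - 5)/240 - 1997*log(w + 7)/16464 + 3299/(196*w - 1372) + C

Factor the denominator: w*(w - 7)**2*(w - 5)*(w + 7).
Partial-fraction decomposition: -1997/(16464*(w + 7)) - 977/(240*(w - 5)) + 2189/(686*(w - 7)) - 3299/(196*(w - 7)**2) + 2/(1715*w).
Integrate each term; A/(w−a) gives A·log|w−a|; A/(w−a)² gives −A/(w−a).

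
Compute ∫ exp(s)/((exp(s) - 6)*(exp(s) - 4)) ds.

Let u = e^s, du = e^s ds.
The integral becomes ∫ du/((u-6)(u-4)); decompose into partial fractions.

log(exp(s) - 6)/2 - log(exp(s) - 4)/2 + C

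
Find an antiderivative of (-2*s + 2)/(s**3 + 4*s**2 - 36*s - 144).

Factor the denominator: (s - 6)*(s + 4)*(s + 6).
Partial-fraction decomposition: 7/(12*(s + 6)) - 1/(2*(s + 4)) - 1/(12*(s - 6)).
Integrate each term: A/(s−a) contributes A·log|s−a|.

-log(s - 6)/12 - log(s + 4)/2 + 7*log(s + 6)/12 + C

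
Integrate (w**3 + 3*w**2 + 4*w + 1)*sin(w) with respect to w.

-w**3*cos(w) + 3*w**2*sin(w) - 3*w**2*cos(w) + 6*w*sin(w) + 2*w*cos(w) - 2*sin(w) + 5*cos(w) + C

Use integration by parts with u = w**3 + 3*w**2 + 4*w + 1, dv = sin(w) dw, so v = -cos(w).
Apply parts 3 times (tabular method): alternate signs, differentiate u down to 0, integrate dv up.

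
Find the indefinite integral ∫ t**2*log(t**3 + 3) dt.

t**3*log(t**3 + 3)/3 - t**3/3 + log(t**3 + 3) + C

Let u = t**3 + 3, so du = (3*t**2) dt.
The integral becomes (1/3)·∫ log(u) du; integrate by parts with u′=log(u), dv′=du.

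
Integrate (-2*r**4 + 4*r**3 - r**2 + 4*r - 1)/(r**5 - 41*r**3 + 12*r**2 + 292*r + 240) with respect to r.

-18*log(r - 5)/11 + 257*log(r - 4)/300 - 2*log(r + 1)/25 + 11*log(r + 2)/24 - 3517*log(r + 6)/2200 + C

Factor the denominator: (r - 5)*(r - 4)*(r + 1)*(r + 2)*(r + 6).
Partial-fraction decomposition: -3517/(2200*(r + 6)) + 11/(24*(r + 2)) - 2/(25*(r + 1)) + 257/(300*(r - 4)) - 18/(11*(r - 5)).
Integrate each term: A/(r−a) contributes A·log|r−a|.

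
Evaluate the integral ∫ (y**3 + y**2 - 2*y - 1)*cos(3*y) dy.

Use integration by parts with u = y**3 + y**2 - 2*y - 1, dv = cos(3*y) dy, so v = sin(3*y)/3.
Apply parts 3 times (tabular method): alternate signs, differentiate u down to 0, integrate dv up.

y**3*sin(3*y)/3 + y**2*sin(3*y)/3 + y**2*cos(3*y)/3 - 8*y*sin(3*y)/9 + 2*y*cos(3*y)/9 - 11*sin(3*y)/27 - 8*cos(3*y)/27 + C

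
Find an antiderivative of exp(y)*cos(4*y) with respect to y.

Let I denote the integral. Integrate by parts with u = cos(4*y), dv = exp(y) dy, so v = exp(y): I = exp(y)*cos(4*y) + 4·∫ exp(y)*sin(4*y) dy.
Apply parts again with u = sin(4*y), dv = exp(y) dy: ∫ exp(y)*sin(4*y) dy = exp(y)*sin(4*y) − 4·I. Substituting back brings back I: I = 4*exp(y)*sin(4*y) + exp(y)*cos(4*y) − 16·I.
Solving for I: (1 + 16)·I equals the remaining terms, so I = (1/17)·(4*exp(y)*sin(4*y) + exp(y)*cos(4*y)).

4*exp(y)*sin(4*y)/17 + exp(y)*cos(4*y)/17 + C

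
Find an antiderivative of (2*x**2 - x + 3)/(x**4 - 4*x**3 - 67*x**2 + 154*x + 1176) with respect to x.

1605*log(x - 7)/20449 + 39*log(x + 4)/242 - 81*log(x + 6)/338 - 94/(143*x - 1001) + C

Factor the denominator: (x - 7)**2*(x + 4)*(x + 6).
Partial-fraction decomposition: -81/(338*(x + 6)) + 39/(242*(x + 4)) + 1605/(20449*(x - 7)) + 94/(143*(x - 7)**2).
Integrate each term; A/(x−a) gives A·log|x−a|; A/(x−a)² gives −A/(x−a).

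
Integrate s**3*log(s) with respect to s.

s**4*log(s)/4 - s**4/16 + C

Use integration by parts with u = log(s), dv = s**3 ds.
Then du = 1/s ds and v = s**4/4.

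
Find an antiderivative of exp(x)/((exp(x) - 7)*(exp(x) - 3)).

log(exp(x) - 7)/4 - log(exp(x) - 3)/4 + C

Let u = e^x, du = e^x dx.
The integral becomes ∫ du/((u-3)(u-7)); decompose into partial fractions.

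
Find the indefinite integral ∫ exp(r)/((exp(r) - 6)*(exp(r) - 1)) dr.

log(exp(r) - 6)/5 - log(exp(r) - 1)/5 + C

Let u = e^r, du = e^r dr.
The integral becomes ∫ du/((u-6)(u-1)); decompose into partial fractions.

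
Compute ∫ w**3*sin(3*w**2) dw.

-w**2*cos(3*w**2)/6 + sin(3*w**2)/18 + C

Let u = w², du = 2w dw; rewrite as (1/2)∫ u^1·sin(3u) du.
Now integrate by parts 1 time.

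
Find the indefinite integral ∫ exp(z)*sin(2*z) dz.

Let I denote the integral. Integrate by parts with u = sin(2*z), dv = exp(z) dz, so v = exp(z): I = exp(z)*sin(2*z) − 2·∫ exp(z)*cos(2*z) dz.
Apply parts again with u = cos(2*z), dv = exp(z) dz: ∫ exp(z)*cos(2*z) dz = exp(z)*cos(2*z) + 2·I. Substituting back brings back I: I = exp(z)*sin(2*z) - 2*exp(z)*cos(2*z) − 4·I.
Solving for I: (1 + 4)·I equals the remaining terms, so I = (1/5)·(exp(z)*sin(2*z) - 2*exp(z)*cos(2*z)).

exp(z)*sin(2*z)/5 - 2*exp(z)*cos(2*z)/5 + C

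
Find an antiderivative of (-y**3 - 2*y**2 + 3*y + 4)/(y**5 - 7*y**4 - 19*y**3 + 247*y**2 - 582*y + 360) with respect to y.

-39*log(y - 5)/22 + 8*log(y - 4)/3 - 8*log(y - 3)/9 - log(y - 1)/42 + 13*log(y + 6)/693 + C

Factor the denominator: (y - 5)*(y - 4)*(y - 3)*(y - 1)*(y + 6).
Partial-fraction decomposition: 13/(693*(y + 6)) - 1/(42*(y - 1)) - 8/(9*(y - 3)) + 8/(3*(y - 4)) - 39/(22*(y - 5)).
Integrate each term: A/(y−a) contributes A·log|y−a|.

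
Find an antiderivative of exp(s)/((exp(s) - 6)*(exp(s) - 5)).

log(exp(s) - 6) - log(exp(s) - 5) + C

Let u = e^s, du = e^s ds.
The integral becomes ∫ du/((u-6)(u-5)); decompose into partial fractions.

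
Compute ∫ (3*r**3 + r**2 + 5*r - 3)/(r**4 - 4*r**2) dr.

Factor the denominator: r**2*(r - 2)*(r + 2).
Partial-fraction decomposition: 33/(16*(r + 2)) + 35/(16*(r - 2)) - 5/(4*r) + 3/(4*r**2).
Integrate each term; A/(r−a) gives A·log|r−a|; A/(r−a)² gives −A/(r−a).

-5*log(r)/4 + 35*log(r - 2)/16 + 33*log(r + 2)/16 - 3/(4*r) + C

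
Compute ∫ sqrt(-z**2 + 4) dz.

z*sqrt(-z**2 + 4)/2 + 2*asin(z/2) + C

Substitute z = 2·sin(θ), so dz = 2·cos(θ) dθ and the radical becomes sqrt(-z**2 + 4) = 2·cos(θ) by the Pythagorean identity.
Integrate the resulting trig expression in θ, then back-substitute θ = asin(z/2), sin(θ) = z/2, cos(θ) = sqrt(-z**2 + 4)/2 (absorbing any constant into C).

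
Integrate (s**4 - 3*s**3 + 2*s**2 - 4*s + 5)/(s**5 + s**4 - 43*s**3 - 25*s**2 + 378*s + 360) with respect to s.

Factor the denominator: (s - 5)*(s - 4)*(s + 1)*(s + 3)*(s + 6).
Partial-fraction decomposition: 409/(330*(s + 6)) - 197/(336*(s + 3)) + 1/(20*(s + 1)) - 17/(70*(s - 4)) + 95/(176*(s - 5)).
Integrate each term: A/(s−a) contributes A·log|s−a|.

95*log(s - 5)/176 - 17*log(s - 4)/70 + log(s + 1)/20 - 197*log(s + 3)/336 + 409*log(s + 6)/330 + C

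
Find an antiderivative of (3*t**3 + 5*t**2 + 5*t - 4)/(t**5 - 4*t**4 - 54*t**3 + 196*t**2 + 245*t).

Factor the denominator: t*(t - 7)*(t - 5)*(t + 1)*(t + 7).
Partial-fraction decomposition: -823/(7056*(t + 7)) + 7/(288*(t + 1)) - 521/(720*(t - 5)) + 1305/(1568*(t - 7)) - 4/(245*t).
Integrate each term: A/(t−a) contributes A·log|t−a|.

-4*log(t)/245 + 1305*log(t - 7)/1568 - 521*log(t - 5)/720 + 7*log(t + 1)/288 - 823*log(t + 7)/7056 + C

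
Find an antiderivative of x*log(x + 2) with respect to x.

x**2*log(x + 2)/2 - x**2/4 + x - 2*log(x + 2) + C

Use integration by parts with u = log(x + 2), dv = x dx.
Then du = 1/(x + 2) dx and v = x**2/2.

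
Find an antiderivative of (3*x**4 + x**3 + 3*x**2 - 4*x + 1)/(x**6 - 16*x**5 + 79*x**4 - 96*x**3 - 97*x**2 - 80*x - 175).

3833*log(x - 7)/800 - 58327*log(x - 5)/12168 - 5*log(x + 1)/288 + 331*log(x**2 + 1)/33800 + 17*atan(x)/16900 + 257/(39*x - 195) + C

Factor the denominator: (x - 7)*(x - 5)**2*(x + 1)*(x**2 + 1).
Partial-fraction decomposition: (331*x + 17)/(16900*(x**2 + 1)) - 5/(288*(x + 1)) - 58327/(12168*(x - 5)) - 257/(39*(x - 5)**2) + 3833/(800*(x - 7)).
Integrate each term; A/(x−a) gives A·log|x−a|; the (Bx+D)/(x²+p²) term gives a log and an atan.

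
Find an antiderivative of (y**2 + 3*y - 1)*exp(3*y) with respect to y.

Use integration by parts with u = y**2 + 3*y - 1, dv = exp(3*y) dy, so v = exp(3*y)/3.
Apply parts 2 times (tabular method): alternate signs, differentiate u down to 0, integrate dv up.

(9*y**2 + 21*y - 16)*exp(3*y)/27 + C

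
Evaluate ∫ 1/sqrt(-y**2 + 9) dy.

Substitute y = 3·sin(θ), so dy = 3·cos(θ) dθ and the radical becomes sqrt(-y**2 + 9) = 3·cos(θ) by the Pythagorean identity.
Integrate the resulting trig expression in θ, then back-substitute θ = asin(y/3), sin(θ) = y/3, cos(θ) = sqrt(-y**2 + 9)/3 (absorbing any constant into C).

asin(y/3) + C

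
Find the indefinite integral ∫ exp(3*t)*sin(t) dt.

Let I denote the integral. Integrate by parts with u = sin(t), dv = exp(3*t) dt, so v = exp(3*t)/3: I = exp(3*t)*sin(t)/3 − (1/3)·∫ exp(3*t)*cos(t) dt.
Apply parts again with u = cos(t), dv = exp(3*t) dt: ∫ exp(3*t)*cos(t) dt = exp(3*t)*cos(t)/3 + (1/3)·I. Substituting back brings back I: I = exp(3*t)*sin(t)/3 - exp(3*t)*cos(t)/9 − (1/9)·I.
Solving for I: (1 + 1/9)·I equals the remaining terms, so I = (9/10)·(exp(3*t)*sin(t)/3 - exp(3*t)*cos(t)/9).

3*exp(3*t)*sin(t)/10 - exp(3*t)*cos(t)/10 + C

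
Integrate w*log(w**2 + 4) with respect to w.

w**2*log(w**2 + 4)/2 - w**2/2 + 2*log(w**2 + 4) + C

Let u = w**2 + 4, so du = (2*w) dw.
The integral becomes (1/2)·∫ log(u) du; integrate by parts with u′=log(u), dv′=du.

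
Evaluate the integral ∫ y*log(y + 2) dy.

Use integration by parts with u = log(y + 2), dv = y dy.
Then du = 1/(y + 2) dy and v = y**2/2.

y**2*log(y + 2)/2 - y**2/4 + y - 2*log(y + 2) + C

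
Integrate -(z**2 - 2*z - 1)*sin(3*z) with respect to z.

Use integration by parts with u = z**2 - 2*z - 1, dv = -sin(3*z) dz, so v = cos(3*z)/3.
Apply parts 2 times (tabular method): alternate signs, differentiate u down to 0, integrate dv up.

z**2*cos(3*z)/3 - 2*z*sin(3*z)/9 - 2*z*cos(3*z)/3 + 2*sin(3*z)/9 - 11*cos(3*z)/27 + C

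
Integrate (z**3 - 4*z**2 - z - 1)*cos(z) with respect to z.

Use integration by parts with u = z**3 - 4*z**2 - z - 1, dv = cos(z) dz, so v = sin(z).
Apply parts 3 times (tabular method): alternate signs, differentiate u down to 0, integrate dv up.

z**3*sin(z) - 4*z**2*sin(z) + 3*z**2*cos(z) - 7*z*sin(z) - 8*z*cos(z) + 7*sin(z) - 7*cos(z) + C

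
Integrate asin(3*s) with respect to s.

s*asin(3*s) + sqrt(-9*s**2 + 1)/3 + C

Use integration by parts with u = arcsin(3*s), dv = ds.
Then du = 3/sqrt(-9*s**2 + 1) ds.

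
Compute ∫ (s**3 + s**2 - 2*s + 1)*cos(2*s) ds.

Use integration by parts with u = s**3 + s**2 - 2*s + 1, dv = cos(2*s) ds, so v = sin(2*s)/2.
Apply parts 3 times (tabular method): alternate signs, differentiate u down to 0, integrate dv up.

s**3*sin(2*s)/2 + s**2*sin(2*s)/2 + 3*s**2*cos(2*s)/4 - 7*s*sin(2*s)/4 + s*cos(2*s)/2 + sin(2*s)/4 - 7*cos(2*s)/8 + C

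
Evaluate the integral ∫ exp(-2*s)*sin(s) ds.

-2*exp(-2*s)*sin(s)/5 - exp(-2*s)*cos(s)/5 + C

Let I denote the integral. Integrate by parts with u = sin(s), dv = exp(-2*s) ds, so v = -exp(-2*s)/2: I = -exp(-2*s)*sin(s)/2 + (1/2)·∫ exp(-2*s)*cos(s) ds.
Apply parts again with u = cos(s), dv = exp(-2*s) ds: ∫ exp(-2*s)*cos(s) ds = -exp(-2*s)*cos(s)/2 − (1/2)·I. Substituting back brings back I: I = -exp(-2*s)*sin(s)/2 - exp(-2*s)*cos(s)/4 − (1/4)·I.
Solving for I: (1 + 1/4)·I equals the remaining terms, so I = (4/5)·(-exp(-2*s)*sin(s)/2 - exp(-2*s)*cos(s)/4).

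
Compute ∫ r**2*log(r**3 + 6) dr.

Let u = r**3 + 6, so du = (3*r**2) dr.
The integral becomes (1/3)·∫ log(u) du; integrate by parts with u′=log(u), dv′=du.

r**3*log(r**3 + 6)/3 - r**3/3 + 2*log(r**3 + 6) + C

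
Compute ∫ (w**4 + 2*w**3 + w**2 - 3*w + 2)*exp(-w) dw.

(-w**4 - 6*w**3 - 19*w**2 - 35*w - 37)*exp(-w) + C

Use integration by parts with u = w**4 + 2*w**3 + w**2 - 3*w + 2, dv = exp(-w) dw, so v = -exp(-w).
Apply parts 4 times (tabular method): alternate signs, differentiate u down to 0, integrate dv up.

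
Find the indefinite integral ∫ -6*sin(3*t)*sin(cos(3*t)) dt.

-2*cos(cos(3*t)) + C

Let u = cos(3*t), so du = (-3*sin(3*t)) dt.
Rewriting, the integral becomes 2·∫ sin(u) du = 2·-cos(u).
Substituting back, u = cos(3*t).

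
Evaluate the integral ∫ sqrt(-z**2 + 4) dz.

z*sqrt(-z**2 + 4)/2 + 2*asin(z/2) + C

Substitute z = 2·sin(θ), so dz = 2·cos(θ) dθ and the radical becomes sqrt(-z**2 + 4) = 2·cos(θ) by the Pythagorean identity.
Integrate the resulting trig expression in θ, then back-substitute θ = asin(z/2), sin(θ) = z/2, cos(θ) = sqrt(-z**2 + 4)/2 (absorbing any constant into C).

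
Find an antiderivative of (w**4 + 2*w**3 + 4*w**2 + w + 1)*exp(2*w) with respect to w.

(2*w**4 + 8*w**2 - 6*w + 5)*exp(2*w)/4 + C

Use integration by parts with u = w**4 + 2*w**3 + 4*w**2 + w + 1, dv = exp(2*w) dw, so v = exp(2*w)/2.
Apply parts 4 times (tabular method): alternate signs, differentiate u down to 0, integrate dv up.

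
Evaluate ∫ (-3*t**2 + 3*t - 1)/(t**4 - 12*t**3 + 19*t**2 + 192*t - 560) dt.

Factor the denominator: (t - 7)*(t - 5)*(t - 4)*(t + 4).
Partial-fraction decomposition: 61/(792*(t + 4)) - 37/(24*(t - 4)) + 61/(18*(t - 5)) - 127/(66*(t - 7)).
Integrate each term: A/(t−a) contributes A·log|t−a|.

-127*log(t - 7)/66 + 61*log(t - 5)/18 - 37*log(t - 4)/24 + 61*log(t + 4)/792 + C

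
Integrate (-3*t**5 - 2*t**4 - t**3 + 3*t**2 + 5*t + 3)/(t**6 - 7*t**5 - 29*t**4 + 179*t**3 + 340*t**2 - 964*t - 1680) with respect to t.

Factor the denominator: (t - 7)*(t - 5)*(t - 3)*(t + 2)**2*(t + 4).
Partial-fraction decomposition: -295/(308*(t + 4)) + 17869/(56700*(t + 2)) - 11/(90*(t + 2)**2) - 873/(1400*(t - 3)) + 169/(28*(t - 5)) - 55381/(7128*(t - 7)).
Integrate each term; A/(t−a) gives A·log|t−a|; A/(t−a)² gives −A/(t−a).

-55381*log(t - 7)/7128 + 169*log(t - 5)/28 - 873*log(t - 3)/1400 + 17869*log(t + 2)/56700 - 295*log(t + 4)/308 + 11/(90*t + 180) + C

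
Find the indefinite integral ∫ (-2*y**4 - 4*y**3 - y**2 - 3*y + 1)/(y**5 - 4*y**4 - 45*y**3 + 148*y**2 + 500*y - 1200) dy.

Factor the denominator: (y - 6)*(y - 5)*(y - 2)*(y + 4)*(y + 5).
Partial-fraction decomposition: -69/(70*(y + 5)) + 259/(540*(y + 4)) - 73/(504*(y - 2)) + 1789/(270*(y - 5)) - 319/(40*(y - 6)).
Integrate each term: A/(y−a) contributes A·log|y−a|.

-319*log(y - 6)/40 + 1789*log(y - 5)/270 - 73*log(y - 2)/504 + 259*log(y + 4)/540 - 69*log(y + 5)/70 + C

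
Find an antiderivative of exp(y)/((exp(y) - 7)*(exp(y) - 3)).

log(exp(y) - 7)/4 - log(exp(y) - 3)/4 + C

Let u = e^y, du = e^y dy.
The integral becomes ∫ du/((u-7)(u-3)); decompose into partial fractions.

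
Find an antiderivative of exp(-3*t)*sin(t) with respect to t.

Let I denote the integral. Integrate by parts with u = sin(t), dv = exp(-3*t) dt, so v = -exp(-3*t)/3: I = -exp(-3*t)*sin(t)/3 + (1/3)·∫ exp(-3*t)*cos(t) dt.
Apply parts again with u = cos(t), dv = exp(-3*t) dt: ∫ exp(-3*t)*cos(t) dt = -exp(-3*t)*cos(t)/3 − (1/3)·I. Substituting back brings back I: I = -exp(-3*t)*sin(t)/3 - exp(-3*t)*cos(t)/9 − (1/9)·I.
Solving for I: (1 + 1/9)·I equals the remaining terms, so I = (9/10)·(-exp(-3*t)*sin(t)/3 - exp(-3*t)*cos(t)/9).

-3*exp(-3*t)*sin(t)/10 - exp(-3*t)*cos(t)/10 + C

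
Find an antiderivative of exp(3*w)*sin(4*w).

3*exp(3*w)*sin(4*w)/25 - 4*exp(3*w)*cos(4*w)/25 + C

Let I denote the integral. Integrate by parts with u = sin(4*w), dv = exp(3*w) dw, so v = exp(3*w)/3: I = exp(3*w)*sin(4*w)/3 − (4/3)·∫ exp(3*w)*cos(4*w) dw.
Apply parts again with u = cos(4*w), dv = exp(3*w) dw: ∫ exp(3*w)*cos(4*w) dw = exp(3*w)*cos(4*w)/3 + (4/3)·I. Substituting back brings back I: I = exp(3*w)*sin(4*w)/3 - 4*exp(3*w)*cos(4*w)/9 − (16/9)·I.
Solving for I: (1 + 16/9)·I equals the remaining terms, so I = (9/25)·(exp(3*w)*sin(4*w)/3 - 4*exp(3*w)*cos(4*w)/9).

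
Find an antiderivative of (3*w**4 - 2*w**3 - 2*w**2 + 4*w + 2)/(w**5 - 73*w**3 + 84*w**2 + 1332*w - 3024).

Factor the denominator: (w - 6)*(w - 4)*(w - 3)*(w + 6)*(w + 7).
Partial-fraction decomposition: 1553/(286*(w + 7)) - 2113/(540*(w + 6)) + 37/(54*(w - 3)) - 313/(110*(w - 4)) + 1705/(468*(w - 6)).
Integrate each term: A/(w−a) contributes A·log|w−a|.

1705*log(w - 6)/468 - 313*log(w - 4)/110 + 37*log(w - 3)/54 - 2113*log(w + 6)/540 + 1553*log(w + 7)/286 + C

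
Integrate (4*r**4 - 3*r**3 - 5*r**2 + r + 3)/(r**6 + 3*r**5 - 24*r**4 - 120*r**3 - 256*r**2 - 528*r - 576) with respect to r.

Factor the denominator: (r - 6)*(r + 2)*(r + 3)*(r + 4)*(r**2 + 4).
Partial-fraction decomposition: (154*r - 111)/(1040*(r**2 + 4)) - 227/(80*(r + 4)) + 40/(13*(r + 3)) - 69/(128*(r + 2)) + 97/(640*(r - 6)).
Integrate each term; A/(r−a) gives A·log|r−a|; the (Br+D)/(r²+p²) term gives a log and an atan.

97*log(r - 6)/640 - 69*log(r + 2)/128 + 40*log(r + 3)/13 - 227*log(r + 4)/80 + 77*log(r**2 + 4)/1040 - 111*atan(r/2)/2080 + C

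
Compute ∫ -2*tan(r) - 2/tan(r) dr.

-2*log(tan(r)) + C

Let u = tan(r), so du = (tan(r)**2 + 1) dr.
Rewriting, the integral becomes -2·∫ 1/u du = -2·log(u).
Substituting back, u = tan(r).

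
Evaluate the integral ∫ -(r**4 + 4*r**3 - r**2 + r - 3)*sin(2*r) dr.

Use integration by parts with u = r**4 + 4*r**3 - r**2 + r - 3, dv = -sin(2*r) dr, so v = cos(2*r)/2.
Apply parts 4 times (tabular method): alternate signs, differentiate u down to 0, integrate dv up.

r**4*cos(2*r)/2 - r**3*sin(2*r) + 2*r**3*cos(2*r) - 3*r**2*sin(2*r) - 2*r**2*cos(2*r) + 2*r*sin(2*r) - 5*r*cos(2*r)/2 + 5*sin(2*r)/4 - cos(2*r)/2 + C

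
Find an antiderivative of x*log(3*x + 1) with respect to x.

Use integration by parts with u = log(3*x + 1), dv = x dx.
Then du = 3/(3*x + 1) dx and v = x**2/2.

x**2*log(3*x + 1)/2 - x**2/4 + x/6 - log(3*x + 1)/18 + C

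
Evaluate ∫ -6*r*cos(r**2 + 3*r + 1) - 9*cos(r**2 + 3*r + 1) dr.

Let u = r**2 + 3*r + 1, so du = (2*r + 3) dr.
Rewriting, the integral becomes -3·∫ cos(u) du = -3·sin(u).
Substituting back, u = r**2 + 3*r + 1.

-3*sin(r**2 + 3*r + 1) + C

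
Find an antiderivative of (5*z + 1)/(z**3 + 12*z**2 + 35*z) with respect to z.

Factor the denominator: z*(z + 5)*(z + 7).
Partial-fraction decomposition: -17/(7*(z + 7)) + 12/(5*(z + 5)) + 1/(35*z).
Integrate each term: A/(z−a) contributes A·log|z−a|.

log(z)/35 + 12*log(z + 5)/5 - 17*log(z + 7)/7 + C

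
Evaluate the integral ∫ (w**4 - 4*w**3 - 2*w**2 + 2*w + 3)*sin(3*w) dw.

Use integration by parts with u = w**4 - 4*w**3 - 2*w**2 + 2*w + 3, dv = sin(3*w) dw, so v = -cos(3*w)/3.
Apply parts 4 times (tabular method): alternate signs, differentiate u down to 0, integrate dv up.

-w**4*cos(3*w)/3 + 4*w**3*sin(3*w)/9 + 4*w**3*cos(3*w)/3 - 4*w**2*sin(3*w)/3 + 10*w**2*cos(3*w)/9 - 20*w*sin(3*w)/27 - 14*w*cos(3*w)/9 + 14*sin(3*w)/27 - 101*cos(3*w)/81 + C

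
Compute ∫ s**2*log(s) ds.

Use integration by parts with u = log(s), dv = s**2 ds.
Then du = 1/s ds and v = s**3/3.

s**3*log(s)/3 - s**3/9 + C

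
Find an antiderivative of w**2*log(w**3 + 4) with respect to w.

w**3*log(w**3 + 4)/3 - w**3/3 + 4*log(w**3 + 4)/3 + C

Let u = w**3 + 4, so du = (3*w**2) dw.
The integral becomes (1/3)·∫ log(u) du; integrate by parts with u′=log(u), dv′=du.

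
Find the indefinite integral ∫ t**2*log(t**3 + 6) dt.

Let u = t**3 + 6, so du = (3*t**2) dt.
The integral becomes (1/3)·∫ log(u) du; integrate by parts with u′=log(u), dv′=du.

t**3*log(t**3 + 6)/3 - t**3/3 + 2*log(t**3 + 6) + C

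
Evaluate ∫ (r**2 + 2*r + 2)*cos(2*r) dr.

Use integration by parts with u = r**2 + 2*r + 2, dv = cos(2*r) dr, so v = sin(2*r)/2.
Apply parts 2 times (tabular method): alternate signs, differentiate u down to 0, integrate dv up.

r**2*sin(2*r)/2 + r*sin(2*r) + r*cos(2*r)/2 + 3*sin(2*r)/4 + cos(2*r)/2 + C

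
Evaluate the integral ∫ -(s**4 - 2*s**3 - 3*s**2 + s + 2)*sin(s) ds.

s**4*cos(s) - 4*s**3*sin(s) - 2*s**3*cos(s) + 6*s**2*sin(s) - 15*s**2*cos(s) + 30*s*sin(s) + 13*s*cos(s) - 13*sin(s) + 32*cos(s) + C

Use integration by parts with u = s**4 - 2*s**3 - 3*s**2 + s + 2, dv = -sin(s) ds, so v = cos(s).
Apply parts 4 times (tabular method): alternate signs, differentiate u down to 0, integrate dv up.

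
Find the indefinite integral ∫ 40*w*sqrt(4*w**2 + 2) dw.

Let u = 4*w**2 + 2, so du = (8*w) dw.
Rewriting, the integral becomes 5·∫ √u du = 5·(2/3)u^(3/2).
Substituting back, u = 4*w**2 + 2.

10*(4*w**2 + 2)**(3/2)/3 + C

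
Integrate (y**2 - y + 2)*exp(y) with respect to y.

(y**2 - 3*y + 5)*exp(y) + C

Use integration by parts with u = y**2 - y + 2, dv = exp(y) dy, so v = exp(y).
Apply parts 2 times (tabular method): alternate signs, differentiate u down to 0, integrate dv up.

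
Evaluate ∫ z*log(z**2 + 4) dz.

Let u = z**2 + 4, so du = (2*z) dz.
The integral becomes (1/2)·∫ log(u) du; integrate by parts with u′=log(u), dv′=du.

z**2*log(z**2 + 4)/2 - z**2/2 + 2*log(z**2 + 4) + C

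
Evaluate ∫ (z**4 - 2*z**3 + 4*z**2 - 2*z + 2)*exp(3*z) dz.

Use integration by parts with u = z**4 - 2*z**3 + 4*z**2 - 2*z + 2, dv = exp(3*z) dz, so v = exp(3*z)/3.
Apply parts 4 times (tabular method): alternate signs, differentiate u down to 0, integrate dv up.

(27*z**4 - 90*z**3 + 198*z**2 - 186*z + 116)*exp(3*z)/81 + C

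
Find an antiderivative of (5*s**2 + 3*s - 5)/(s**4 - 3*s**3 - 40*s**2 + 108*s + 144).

193*log(s - 6)/168 - 87*log(s - 4)/100 - 3*log(s + 1)/175 - 157*log(s + 6)/600 + C

Factor the denominator: (s - 6)*(s - 4)*(s + 1)*(s + 6).
Partial-fraction decomposition: -157/(600*(s + 6)) - 3/(175*(s + 1)) - 87/(100*(s - 4)) + 193/(168*(s - 6)).
Integrate each term: A/(s−a) contributes A·log|s−a|.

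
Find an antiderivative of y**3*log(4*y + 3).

Use integration by parts with u = log(4*y + 3), dv = y**3 dy.
Then du = 4/(4*y + 3) dy and v = y**4/4.

y**4*log(4*y + 3)/4 - y**4/16 + y**3/16 - 9*y**2/128 + 27*y/256 - 81*log(4*y + 3)/1024 + C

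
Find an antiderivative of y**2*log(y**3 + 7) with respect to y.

y**3*log(y**3 + 7)/3 - y**3/3 + 7*log(y**3 + 7)/3 + C

Let u = y**3 + 7, so du = (3*y**2) dy.
The integral becomes (1/3)·∫ log(u) du; integrate by parts with u′=log(u), dv′=du.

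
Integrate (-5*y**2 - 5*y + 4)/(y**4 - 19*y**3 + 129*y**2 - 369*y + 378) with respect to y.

-69*log(y - 7)/4 + 206*log(y - 6)/9 - 203*log(y - 3)/36 + 14/(3*y - 9) + C

Factor the denominator: (y - 7)*(y - 6)*(y - 3)**2.
Partial-fraction decomposition: -203/(36*(y - 3)) - 14/(3*(y - 3)**2) + 206/(9*(y - 6)) - 69/(4*(y - 7)).
Integrate each term; A/(y−a) gives A·log|y−a|; A/(y−a)² gives −A/(y−a).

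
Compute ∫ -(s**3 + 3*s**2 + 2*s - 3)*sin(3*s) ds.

Use integration by parts with u = s**3 + 3*s**2 + 2*s - 3, dv = -sin(3*s) ds, so v = cos(3*s)/3.
Apply parts 3 times (tabular method): alternate signs, differentiate u down to 0, integrate dv up.

s**3*cos(3*s)/3 - s**2*sin(3*s)/3 + s**2*cos(3*s) - 2*s*sin(3*s)/3 + 4*s*cos(3*s)/9 - 4*sin(3*s)/27 - 11*cos(3*s)/9 + C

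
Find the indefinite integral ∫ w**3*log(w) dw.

Use integration by parts with u = log(w), dv = w**3 dw.
Then du = 1/w dw and v = w**4/4.

w**4*log(w)/4 - w**4/16 + C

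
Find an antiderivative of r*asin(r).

Use integration by parts with u = arcsin(r), dv = r dr.
Then du = 1/sqrt(-r**2 + 1) dr.

r**2*asin(r)/2 + r*sqrt(-r**2 + 1)/4 - asin(r)/4 + C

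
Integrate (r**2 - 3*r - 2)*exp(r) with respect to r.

(r**2 - 5*r + 3)*exp(r) + C

Use integration by parts with u = r**2 - 3*r - 2, dv = exp(r) dr, so v = exp(r).
Apply parts 2 times (tabular method): alternate signs, differentiate u down to 0, integrate dv up.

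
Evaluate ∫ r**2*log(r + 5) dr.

Use integration by parts with u = log(r + 5), dv = r**2 dr.
Then du = 1/(r + 5) dr and v = r**3/3.

r**3*log(r + 5)/3 - r**3/9 + 5*r**2/6 - 25*r/3 + 125*log(r + 5)/3 + C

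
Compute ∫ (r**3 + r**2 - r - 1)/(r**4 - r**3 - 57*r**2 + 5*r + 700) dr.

8*log(r - 7)/9 - 25*log(r - 4)/81 + 34*log(r + 5)/81 + 8/(9*r + 45) + C

Factor the denominator: (r - 7)*(r - 4)*(r + 5)**2.
Partial-fraction decomposition: 34/(81*(r + 5)) - 8/(9*(r + 5)**2) - 25/(81*(r - 4)) + 8/(9*(r - 7)).
Integrate each term; A/(r−a) gives A·log|r−a|; A/(r−a)² gives −A/(r−a).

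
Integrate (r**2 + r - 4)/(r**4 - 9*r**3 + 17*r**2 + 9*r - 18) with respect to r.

Factor the denominator: (r - 6)*(r - 3)*(r - 1)*(r + 1).
Partial-fraction decomposition: 1/(14*(r + 1)) - 1/(10*(r - 1)) - 1/(3*(r - 3)) + 38/(105*(r - 6)).
Integrate each term: A/(r−a) contributes A·log|r−a|.

38*log(r - 6)/105 - log(r - 3)/3 - log(r - 1)/10 + log(r + 1)/14 + C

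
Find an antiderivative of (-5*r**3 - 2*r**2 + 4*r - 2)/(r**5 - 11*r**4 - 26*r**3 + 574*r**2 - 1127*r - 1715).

27189*log(r - 7)/12544 - 73*log(r - 5)/32 + log(r + 1)/768 + 529*log(r + 7)/4704 + 1787/(224*r - 1568) + C

Factor the denominator: (r - 7)**2*(r - 5)*(r + 1)*(r + 7).
Partial-fraction decomposition: 529/(4704*(r + 7)) + 1/(768*(r + 1)) - 73/(32*(r - 5)) + 27189/(12544*(r - 7)) - 1787/(224*(r - 7)**2).
Integrate each term; A/(r−a) gives A·log|r−a|; A/(r−a)² gives −A/(r−a).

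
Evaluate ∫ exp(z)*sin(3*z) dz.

Let I denote the integral. Integrate by parts with u = sin(3*z), dv = exp(z) dz, so v = exp(z): I = exp(z)*sin(3*z) − 3·∫ exp(z)*cos(3*z) dz.
Apply parts again with u = cos(3*z), dv = exp(z) dz: ∫ exp(z)*cos(3*z) dz = exp(z)*cos(3*z) + 3·I. Substituting back brings back I: I = exp(z)*sin(3*z) - 3*exp(z)*cos(3*z) − 9·I.
Solving for I: (1 + 9)·I equals the remaining terms, so I = (1/10)·(exp(z)*sin(3*z) - 3*exp(z)*cos(3*z)).

exp(z)*sin(3*z)/10 - 3*exp(z)*cos(3*z)/10 + C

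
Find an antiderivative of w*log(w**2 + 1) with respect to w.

w**2*log(w**2 + 1)/2 - w**2/2 + log(w**2 + 1)/2 + C

Let u = w**2 + 1, so du = (2*w) dw.
The integral becomes (1/2)·∫ log(u) du; integrate by parts with u′=log(u), dv′=du.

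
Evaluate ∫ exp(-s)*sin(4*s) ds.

-exp(-s)*sin(4*s)/17 - 4*exp(-s)*cos(4*s)/17 + C

Let I denote the integral. Integrate by parts with u = sin(4*s), dv = exp(-s) ds, so v = -exp(-s): I = -exp(-s)*sin(4*s) + 4·∫ exp(-s)*cos(4*s) ds.
Apply parts again with u = cos(4*s), dv = exp(-s) ds: ∫ exp(-s)*cos(4*s) ds = -exp(-s)*cos(4*s) − 4·I. Substituting back brings back I: I = -exp(-s)*sin(4*s) - 4*exp(-s)*cos(4*s) − 16·I.
Solving for I: (1 + 16)·I equals the remaining terms, so I = (1/17)·(-exp(-s)*sin(4*s) - 4*exp(-s)*cos(4*s)).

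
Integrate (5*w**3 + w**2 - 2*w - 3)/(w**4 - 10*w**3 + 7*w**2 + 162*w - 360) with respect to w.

367*log(w - 6)/10 - 637*log(w - 5)/18 + 45*log(w - 3)/14 + 299*log(w + 4)/630 + C

Factor the denominator: (w - 6)*(w - 5)*(w - 3)*(w + 4).
Partial-fraction decomposition: 299/(630*(w + 4)) + 45/(14*(w - 3)) - 637/(18*(w - 5)) + 367/(10*(w - 6)).
Integrate each term: A/(w−a) contributes A·log|w−a|.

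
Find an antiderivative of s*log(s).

s**2*log(s)/2 - s**2/4 + C

Use integration by parts with u = log(s), dv = s ds.
Then du = 1/s ds and v = s**2/2.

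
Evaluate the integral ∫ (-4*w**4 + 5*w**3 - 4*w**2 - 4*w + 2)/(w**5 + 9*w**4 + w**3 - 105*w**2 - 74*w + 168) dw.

-47*log(w - 3)/140 + log(w - 1)/48 - 11*log(w + 2)/15 + 139*log(w + 4)/21 - 2297*log(w + 7)/240 + C

Factor the denominator: (w - 3)*(w - 1)*(w + 2)*(w + 4)*(w + 7).
Partial-fraction decomposition: -2297/(240*(w + 7)) + 139/(21*(w + 4)) - 11/(15*(w + 2)) + 1/(48*(w - 1)) - 47/(140*(w - 3)).
Integrate each term: A/(w−a) contributes A·log|w−a|.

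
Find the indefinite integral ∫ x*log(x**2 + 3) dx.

Let u = x**2 + 3, so du = (2*x) dx.
The integral becomes (1/2)·∫ log(u) du; integrate by parts with u′=log(u), dv′=du.

x**2*log(x**2 + 3)/2 - x**2/2 + 3*log(x**2 + 3)/2 + C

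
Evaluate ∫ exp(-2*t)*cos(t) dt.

Let I denote the integral. Integrate by parts with u = cos(t), dv = exp(-2*t) dt, so v = -exp(-2*t)/2: I = -exp(-2*t)*cos(t)/2 − (1/2)·∫ exp(-2*t)*sin(t) dt.
Apply parts again with u = sin(t), dv = exp(-2*t) dt: ∫ exp(-2*t)*sin(t) dt = -exp(-2*t)*sin(t)/2 + (1/2)·I. Substituting back brings back I: I = exp(-2*t)*sin(t)/4 - exp(-2*t)*cos(t)/2 − (1/4)·I.
Solving for I: (1 + 1/4)·I equals the remaining terms, so I = (4/5)·(exp(-2*t)*sin(t)/4 - exp(-2*t)*cos(t)/2).

exp(-2*t)*sin(t)/5 - 2*exp(-2*t)*cos(t)/5 + C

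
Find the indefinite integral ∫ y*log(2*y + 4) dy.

Use integration by parts with u = log(2*y + 4), dv = y dy.
Then du = 2/(2*y + 4) dy and v = y**2/2.

y**2*log(2*y + 4)/2 - y**2/4 + y - 2*log(y + 2) + C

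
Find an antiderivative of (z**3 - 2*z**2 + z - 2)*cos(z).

Use integration by parts with u = z**3 - 2*z**2 + z - 2, dv = cos(z) dz, so v = sin(z).
Apply parts 3 times (tabular method): alternate signs, differentiate u down to 0, integrate dv up.

z**3*sin(z) - 2*z**2*sin(z) + 3*z**2*cos(z) - 5*z*sin(z) - 4*z*cos(z) + 2*sin(z) - 5*cos(z) + C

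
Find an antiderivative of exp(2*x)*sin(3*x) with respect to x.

2*exp(2*x)*sin(3*x)/13 - 3*exp(2*x)*cos(3*x)/13 + C

Let I denote the integral. Integrate by parts with u = sin(3*x), dv = exp(2*x) dx, so v = exp(2*x)/2: I = exp(2*x)*sin(3*x)/2 − (3/2)·∫ exp(2*x)*cos(3*x) dx.
Apply parts again with u = cos(3*x), dv = exp(2*x) dx: ∫ exp(2*x)*cos(3*x) dx = exp(2*x)*cos(3*x)/2 + (3/2)·I. Substituting back brings back I: I = exp(2*x)*sin(3*x)/2 - 3*exp(2*x)*cos(3*x)/4 − (9/4)·I.
Solving for I: (1 + 9/4)·I equals the remaining terms, so I = (4/13)·(exp(2*x)*sin(3*x)/2 - 3*exp(2*x)*cos(3*x)/4).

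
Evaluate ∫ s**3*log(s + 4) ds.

s**4*log(s + 4)/4 - s**4/16 + s**3/3 - 2*s**2 + 16*s - 64*log(s + 4) + C

Use integration by parts with u = log(s + 4), dv = s**3 ds.
Then du = 1/(s + 4) ds and v = s**4/4.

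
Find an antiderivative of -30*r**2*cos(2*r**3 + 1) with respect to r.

-5*sin(2*r**3 + 1) + C

Let u = 2*r**3 + 1, so du = (6*r**2) dr.
Rewriting, the integral becomes -5·∫ cos(u) du = -5·sin(u).
Substituting back, u = 2*r**3 + 1.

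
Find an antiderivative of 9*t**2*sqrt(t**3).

Let u = t**3, so du = (3*t**2) dt.
Rewriting, the integral becomes 3·∫ √u du = 3·(2/3)u^(3/2).
Substituting back, u = t**3.

2*(t**3)**(3/2) + C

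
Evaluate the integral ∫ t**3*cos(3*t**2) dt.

t**2*sin(3*t**2)/6 + cos(3*t**2)/18 + C

Let u = t², du = 2t dt; rewrite as (1/2)∫ u^1·cos(3u) du.
Now integrate by parts 1 time.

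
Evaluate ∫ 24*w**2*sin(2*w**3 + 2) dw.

-4*cos(2*w**3 + 2) + C

Let u = 2*w**3 + 2, so du = (6*w**2) dw.
Rewriting, the integral becomes 4·∫ sin(u) du = 4·-cos(u).
Substituting back, u = 2*w**3 + 2.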